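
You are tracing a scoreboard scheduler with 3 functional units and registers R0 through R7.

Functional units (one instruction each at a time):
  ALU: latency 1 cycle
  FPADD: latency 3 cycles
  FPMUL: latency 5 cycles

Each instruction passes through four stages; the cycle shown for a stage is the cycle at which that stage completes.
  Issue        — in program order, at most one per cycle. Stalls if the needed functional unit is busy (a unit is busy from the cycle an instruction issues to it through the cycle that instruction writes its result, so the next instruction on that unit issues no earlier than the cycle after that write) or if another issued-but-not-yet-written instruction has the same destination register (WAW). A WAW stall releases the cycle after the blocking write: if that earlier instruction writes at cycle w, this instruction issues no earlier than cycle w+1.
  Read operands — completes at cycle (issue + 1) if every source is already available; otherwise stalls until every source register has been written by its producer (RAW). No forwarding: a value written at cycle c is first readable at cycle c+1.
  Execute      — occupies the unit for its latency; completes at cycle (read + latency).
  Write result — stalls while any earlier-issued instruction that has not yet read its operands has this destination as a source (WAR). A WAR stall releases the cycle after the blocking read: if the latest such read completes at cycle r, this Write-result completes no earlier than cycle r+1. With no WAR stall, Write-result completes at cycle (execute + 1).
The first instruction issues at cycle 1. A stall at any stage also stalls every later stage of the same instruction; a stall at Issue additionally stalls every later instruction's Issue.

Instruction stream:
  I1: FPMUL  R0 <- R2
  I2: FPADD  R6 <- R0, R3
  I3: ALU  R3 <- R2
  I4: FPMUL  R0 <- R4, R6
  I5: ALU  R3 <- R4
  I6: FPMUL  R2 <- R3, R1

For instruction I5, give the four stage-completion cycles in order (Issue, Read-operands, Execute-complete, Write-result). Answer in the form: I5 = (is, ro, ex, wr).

I5 = (11, 12, 13, 14)

[1] I1 dispatched to FPMUL
[2] I1 operands ready | I2 dispatched to FPADD
[3] I3 dispatched to ALU
[4] I3 operands ready
[5] I3 complete
[7] I1 complete
[8] R0←I1
[9] I2 operands ready | I4 dispatched to FPMUL
[10] R3←I3
[11] I5 dispatched to ALU
[12] I2 complete | I5 operands ready
[13] R6←I2 | I5 complete
[14] I4 operands ready | R3←I5
[19] I4 complete
[20] R0←I4
[21] I6 dispatched to FPMUL
[22] I6 operands ready
[27] I6 complete
[28] R2←I6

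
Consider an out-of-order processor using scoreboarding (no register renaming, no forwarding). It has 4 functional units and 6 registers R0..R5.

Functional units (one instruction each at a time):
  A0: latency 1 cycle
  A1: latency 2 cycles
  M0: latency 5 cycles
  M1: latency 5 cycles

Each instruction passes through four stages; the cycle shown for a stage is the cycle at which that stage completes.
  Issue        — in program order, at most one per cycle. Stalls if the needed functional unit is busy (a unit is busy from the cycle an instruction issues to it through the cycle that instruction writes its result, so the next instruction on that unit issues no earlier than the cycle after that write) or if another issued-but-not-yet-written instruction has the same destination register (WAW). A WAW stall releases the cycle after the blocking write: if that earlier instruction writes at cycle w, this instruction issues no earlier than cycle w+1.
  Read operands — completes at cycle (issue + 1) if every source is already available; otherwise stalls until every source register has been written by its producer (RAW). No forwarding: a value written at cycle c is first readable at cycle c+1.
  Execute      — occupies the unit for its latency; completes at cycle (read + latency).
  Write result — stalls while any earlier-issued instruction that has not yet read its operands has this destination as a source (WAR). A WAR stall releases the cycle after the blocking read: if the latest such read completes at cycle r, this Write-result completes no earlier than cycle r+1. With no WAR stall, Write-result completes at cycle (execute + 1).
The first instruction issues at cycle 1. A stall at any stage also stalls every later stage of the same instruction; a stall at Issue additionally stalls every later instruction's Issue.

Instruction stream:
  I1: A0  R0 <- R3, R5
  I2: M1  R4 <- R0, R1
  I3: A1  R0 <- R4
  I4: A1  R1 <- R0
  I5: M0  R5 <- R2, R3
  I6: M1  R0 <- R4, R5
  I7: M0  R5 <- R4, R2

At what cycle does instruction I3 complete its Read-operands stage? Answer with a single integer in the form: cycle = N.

cycle = 12

c1: I1 issues→A0
c2: I1 reads · I2 issues→M1
c3: I1 exec-done
c4: I1 writes R0
c5: I2 reads · I3 issues→A1
c10: I2 exec-done
c11: I2 writes R4
c12: I3 reads
c14: I3 exec-done
c15: I3 writes R0
c16: I4 issues→A1
c17: I4 reads · I5 issues→M0
c18: I5 reads · I6 issues→M1
c19: I4 exec-done
c20: I4 writes R1
c23: I5 exec-done
c24: I5 writes R5
c25: I6 reads · I7 issues→M0
c26: I7 reads
c30: I6 exec-done
c31: I6 writes R0 · I7 exec-done
c32: I7 writes R5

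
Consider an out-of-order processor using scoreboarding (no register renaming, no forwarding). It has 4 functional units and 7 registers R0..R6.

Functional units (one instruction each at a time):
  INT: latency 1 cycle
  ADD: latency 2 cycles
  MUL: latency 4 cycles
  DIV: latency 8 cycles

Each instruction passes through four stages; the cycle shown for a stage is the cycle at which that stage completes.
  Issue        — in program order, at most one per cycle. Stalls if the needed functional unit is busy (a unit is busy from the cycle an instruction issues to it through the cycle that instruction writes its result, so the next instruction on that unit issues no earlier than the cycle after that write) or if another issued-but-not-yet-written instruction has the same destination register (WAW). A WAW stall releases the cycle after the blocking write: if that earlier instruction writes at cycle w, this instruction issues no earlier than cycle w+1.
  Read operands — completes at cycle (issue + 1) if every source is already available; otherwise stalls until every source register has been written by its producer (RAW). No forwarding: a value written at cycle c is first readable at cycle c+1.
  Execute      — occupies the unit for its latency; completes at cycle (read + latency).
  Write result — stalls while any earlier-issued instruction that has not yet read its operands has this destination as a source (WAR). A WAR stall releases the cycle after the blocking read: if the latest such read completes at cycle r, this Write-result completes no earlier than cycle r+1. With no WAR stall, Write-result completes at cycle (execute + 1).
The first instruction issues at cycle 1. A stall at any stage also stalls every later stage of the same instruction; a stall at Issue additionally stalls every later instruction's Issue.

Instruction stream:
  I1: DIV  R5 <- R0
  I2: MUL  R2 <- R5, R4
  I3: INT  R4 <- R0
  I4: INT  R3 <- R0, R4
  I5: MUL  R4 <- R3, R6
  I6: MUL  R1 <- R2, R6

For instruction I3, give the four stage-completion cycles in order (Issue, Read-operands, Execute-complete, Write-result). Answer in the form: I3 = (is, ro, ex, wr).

I3 = (3, 4, 5, 13)

I1 -> (1, 2, 10, 11)
I2 -> (2, 12, 16, 17)  // RAW R5: wait I1 write@11
I3 -> (3, 4, 5, 13)  // WAR R4: wait I2 read@12
I4 -> (14, 15, 16, 17)  // struct: INT busy until I3 writes@13
I5 -> (18, 19, 23, 24)  // struct: MUL busy until I2 writes@17
I6 -> (25, 26, 30, 31)  // struct: MUL busy until I5 writes@24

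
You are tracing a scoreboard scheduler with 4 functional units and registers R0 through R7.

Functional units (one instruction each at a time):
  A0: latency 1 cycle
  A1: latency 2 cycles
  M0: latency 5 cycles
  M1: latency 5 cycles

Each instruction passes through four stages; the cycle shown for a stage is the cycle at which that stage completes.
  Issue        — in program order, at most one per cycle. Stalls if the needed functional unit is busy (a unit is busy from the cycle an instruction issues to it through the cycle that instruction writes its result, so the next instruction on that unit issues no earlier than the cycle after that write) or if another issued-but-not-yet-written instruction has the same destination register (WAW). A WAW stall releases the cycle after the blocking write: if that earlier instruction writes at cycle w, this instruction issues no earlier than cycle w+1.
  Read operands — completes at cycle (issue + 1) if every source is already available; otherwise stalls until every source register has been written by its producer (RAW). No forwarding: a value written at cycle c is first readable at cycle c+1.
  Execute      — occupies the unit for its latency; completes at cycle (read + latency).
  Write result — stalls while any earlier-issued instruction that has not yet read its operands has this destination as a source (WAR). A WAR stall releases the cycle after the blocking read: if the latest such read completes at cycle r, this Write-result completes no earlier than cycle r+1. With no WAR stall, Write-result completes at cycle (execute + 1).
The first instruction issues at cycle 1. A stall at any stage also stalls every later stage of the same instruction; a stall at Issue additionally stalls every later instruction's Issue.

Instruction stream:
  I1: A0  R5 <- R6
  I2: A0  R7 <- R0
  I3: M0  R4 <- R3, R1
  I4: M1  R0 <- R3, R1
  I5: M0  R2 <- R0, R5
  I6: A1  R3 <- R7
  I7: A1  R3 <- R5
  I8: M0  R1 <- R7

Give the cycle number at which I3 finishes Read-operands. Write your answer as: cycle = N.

cycle = 7

t=1  I1 dispatched to A0
t=2  I1 operands ready
t=3  I1 complete
t=4  R5←I1
t=5  I2 dispatched to A0
t=6  I2 operands ready, I3 dispatched to M0
t=7  I2 complete, I3 operands ready, I4 dispatched to M1
t=8  R7←I2, I4 operands ready
t=12  I3 complete
t=13  R4←I3, I4 complete
t=14  R0←I4, I5 dispatched to M0
t=15  I5 operands ready, I6 dispatched to A1
t=16  I6 operands ready
t=18  I6 complete
t=19  R3←I6
t=20  I5 complete, I7 dispatched to A1
t=21  R2←I5, I7 operands ready
t=22  I8 dispatched to M0
t=23  I7 complete, I8 operands ready
t=24  R3←I7
t=28  I8 complete
t=29  R1←I8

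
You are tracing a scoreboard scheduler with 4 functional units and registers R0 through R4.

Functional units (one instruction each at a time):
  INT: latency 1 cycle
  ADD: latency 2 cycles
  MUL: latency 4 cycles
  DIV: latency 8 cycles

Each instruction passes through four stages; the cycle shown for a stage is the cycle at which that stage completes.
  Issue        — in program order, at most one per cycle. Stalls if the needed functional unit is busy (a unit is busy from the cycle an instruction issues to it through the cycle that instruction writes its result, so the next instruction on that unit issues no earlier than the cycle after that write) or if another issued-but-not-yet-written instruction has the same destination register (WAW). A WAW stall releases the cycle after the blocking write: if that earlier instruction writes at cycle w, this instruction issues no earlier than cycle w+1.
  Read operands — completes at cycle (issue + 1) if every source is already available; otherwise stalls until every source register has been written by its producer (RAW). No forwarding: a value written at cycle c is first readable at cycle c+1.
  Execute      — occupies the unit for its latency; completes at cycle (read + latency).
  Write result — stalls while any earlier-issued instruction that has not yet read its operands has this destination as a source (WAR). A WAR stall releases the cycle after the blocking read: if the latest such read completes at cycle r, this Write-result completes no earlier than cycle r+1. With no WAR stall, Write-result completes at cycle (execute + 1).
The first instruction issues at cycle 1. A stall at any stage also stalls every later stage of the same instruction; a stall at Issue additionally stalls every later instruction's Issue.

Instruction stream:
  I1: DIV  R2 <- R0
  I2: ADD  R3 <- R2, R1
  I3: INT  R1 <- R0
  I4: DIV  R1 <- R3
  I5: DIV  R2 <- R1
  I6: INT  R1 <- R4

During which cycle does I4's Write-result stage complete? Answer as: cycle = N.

I1  is:1  ro:2  ex:10  wr:11
I2  is:2  ro:12  ex:14  wr:15  — RAW R2: wait I1 write@11
I3  is:3  ro:4  ex:5  wr:13  — WAR R1: wait I2 read@12
I4  is:14  ro:16  ex:24  wr:25  — WAW R1: wait I3 write@13, RAW R3: wait I2 write@15
I5  is:26  ro:27  ex:35  wr:36  — struct: DIV busy until I4 writes@25
I6  is:27  ro:28  ex:29  wr:30

cycle = 25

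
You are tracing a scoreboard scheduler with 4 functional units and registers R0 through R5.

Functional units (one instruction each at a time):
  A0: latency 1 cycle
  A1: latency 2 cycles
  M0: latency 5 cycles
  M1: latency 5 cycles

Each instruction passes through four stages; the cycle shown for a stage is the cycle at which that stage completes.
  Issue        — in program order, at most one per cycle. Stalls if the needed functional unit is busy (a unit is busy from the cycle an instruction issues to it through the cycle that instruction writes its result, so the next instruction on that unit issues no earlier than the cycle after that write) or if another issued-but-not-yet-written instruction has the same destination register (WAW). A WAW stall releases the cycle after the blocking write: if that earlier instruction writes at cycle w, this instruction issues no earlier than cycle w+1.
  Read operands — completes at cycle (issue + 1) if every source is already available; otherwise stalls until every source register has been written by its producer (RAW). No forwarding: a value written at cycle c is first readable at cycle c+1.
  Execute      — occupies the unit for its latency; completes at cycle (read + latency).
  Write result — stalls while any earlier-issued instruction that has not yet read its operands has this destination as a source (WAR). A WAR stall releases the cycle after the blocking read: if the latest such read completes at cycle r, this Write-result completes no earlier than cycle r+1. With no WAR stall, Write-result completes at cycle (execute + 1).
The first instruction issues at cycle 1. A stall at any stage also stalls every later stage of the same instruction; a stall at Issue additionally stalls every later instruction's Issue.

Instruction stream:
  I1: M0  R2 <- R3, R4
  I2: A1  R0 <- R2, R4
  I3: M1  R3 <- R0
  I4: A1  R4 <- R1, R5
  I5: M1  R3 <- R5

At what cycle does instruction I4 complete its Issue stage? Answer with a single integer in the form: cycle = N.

cycle = 13

  I1 | 1 | 2 | 7 | 8
  I2 | 2 | 9 | 11 | 12   RAW R2: wait I1 write@8
  I3 | 3 | 13 | 18 | 19   RAW R0: wait I2 write@12
  I4 | 13 | 14 | 16 | 17   struct: A1 busy until I2 writes@12
  I5 | 20 | 21 | 26 | 27   struct: M1 busy until I3 writes@19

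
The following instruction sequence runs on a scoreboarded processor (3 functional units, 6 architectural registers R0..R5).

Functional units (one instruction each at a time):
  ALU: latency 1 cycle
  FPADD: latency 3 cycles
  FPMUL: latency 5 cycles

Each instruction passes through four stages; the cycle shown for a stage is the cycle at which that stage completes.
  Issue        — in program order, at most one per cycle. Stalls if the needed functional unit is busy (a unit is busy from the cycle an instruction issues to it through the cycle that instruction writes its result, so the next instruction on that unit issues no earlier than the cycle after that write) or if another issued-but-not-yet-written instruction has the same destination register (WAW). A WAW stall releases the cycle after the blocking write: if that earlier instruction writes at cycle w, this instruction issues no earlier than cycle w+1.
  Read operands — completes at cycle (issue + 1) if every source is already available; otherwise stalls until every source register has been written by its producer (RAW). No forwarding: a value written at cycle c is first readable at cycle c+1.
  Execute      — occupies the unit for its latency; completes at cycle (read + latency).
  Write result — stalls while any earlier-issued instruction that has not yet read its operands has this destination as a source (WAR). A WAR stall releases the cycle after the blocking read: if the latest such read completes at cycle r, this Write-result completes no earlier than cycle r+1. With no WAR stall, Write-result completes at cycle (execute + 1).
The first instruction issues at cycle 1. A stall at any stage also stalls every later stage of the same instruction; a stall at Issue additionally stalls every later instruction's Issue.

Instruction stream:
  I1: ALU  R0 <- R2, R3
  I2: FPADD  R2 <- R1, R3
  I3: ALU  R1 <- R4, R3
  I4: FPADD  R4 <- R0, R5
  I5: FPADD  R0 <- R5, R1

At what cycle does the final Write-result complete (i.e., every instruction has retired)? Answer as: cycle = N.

cycle = 19

  I1 | 1 | 2 | 3 | 4
  I2 | 2 | 3 | 6 | 7
  I3 | 5 | 6 | 7 | 8   struct: ALU busy until I1 writes@4
  I4 | 8 | 9 | 12 | 13   struct: FPADD busy until I2 writes@7
  I5 | 14 | 15 | 18 | 19   struct: FPADD busy until I4 writes@13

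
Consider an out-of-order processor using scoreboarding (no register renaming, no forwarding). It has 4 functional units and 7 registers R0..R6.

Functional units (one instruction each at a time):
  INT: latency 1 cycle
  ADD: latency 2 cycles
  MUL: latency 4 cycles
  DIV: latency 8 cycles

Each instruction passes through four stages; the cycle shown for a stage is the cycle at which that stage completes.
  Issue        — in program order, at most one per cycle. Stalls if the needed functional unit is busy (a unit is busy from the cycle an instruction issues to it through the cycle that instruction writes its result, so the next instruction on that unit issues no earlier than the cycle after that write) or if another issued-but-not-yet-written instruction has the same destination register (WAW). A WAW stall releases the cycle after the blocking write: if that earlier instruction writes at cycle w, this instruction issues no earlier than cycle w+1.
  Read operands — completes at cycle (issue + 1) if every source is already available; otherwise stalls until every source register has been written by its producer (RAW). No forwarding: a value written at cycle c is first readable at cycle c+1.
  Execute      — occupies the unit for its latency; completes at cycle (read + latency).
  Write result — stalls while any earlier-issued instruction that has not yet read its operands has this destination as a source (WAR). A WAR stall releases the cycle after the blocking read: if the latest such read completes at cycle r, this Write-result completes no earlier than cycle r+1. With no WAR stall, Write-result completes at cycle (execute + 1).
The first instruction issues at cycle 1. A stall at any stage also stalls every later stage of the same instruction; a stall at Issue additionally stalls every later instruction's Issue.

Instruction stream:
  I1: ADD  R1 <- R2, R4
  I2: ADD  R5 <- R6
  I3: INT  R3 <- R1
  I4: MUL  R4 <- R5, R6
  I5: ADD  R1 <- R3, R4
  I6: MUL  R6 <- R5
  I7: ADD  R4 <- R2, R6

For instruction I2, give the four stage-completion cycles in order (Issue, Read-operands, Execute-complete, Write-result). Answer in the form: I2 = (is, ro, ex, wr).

I2 = (6, 7, 9, 10)

I1  is:1  ro:2  ex:4  wr:5
I2  is:6  ro:7  ex:9  wr:10  — struct: ADD busy until I1 writes@5
I3  is:7  ro:8  ex:9  wr:10
I4  is:8  ro:11  ex:15  wr:16  — RAW R5: wait I2 write@10
I5  is:11  ro:17  ex:19  wr:20  — struct: ADD busy until I2 writes@10, RAW R4: wait I4 write@16
I6  is:17  ro:18  ex:22  wr:23  — struct: MUL busy until I4 writes@16
I7  is:21  ro:24  ex:26  wr:27  — struct: ADD busy until I5 writes@20, RAW R6: wait I6 write@23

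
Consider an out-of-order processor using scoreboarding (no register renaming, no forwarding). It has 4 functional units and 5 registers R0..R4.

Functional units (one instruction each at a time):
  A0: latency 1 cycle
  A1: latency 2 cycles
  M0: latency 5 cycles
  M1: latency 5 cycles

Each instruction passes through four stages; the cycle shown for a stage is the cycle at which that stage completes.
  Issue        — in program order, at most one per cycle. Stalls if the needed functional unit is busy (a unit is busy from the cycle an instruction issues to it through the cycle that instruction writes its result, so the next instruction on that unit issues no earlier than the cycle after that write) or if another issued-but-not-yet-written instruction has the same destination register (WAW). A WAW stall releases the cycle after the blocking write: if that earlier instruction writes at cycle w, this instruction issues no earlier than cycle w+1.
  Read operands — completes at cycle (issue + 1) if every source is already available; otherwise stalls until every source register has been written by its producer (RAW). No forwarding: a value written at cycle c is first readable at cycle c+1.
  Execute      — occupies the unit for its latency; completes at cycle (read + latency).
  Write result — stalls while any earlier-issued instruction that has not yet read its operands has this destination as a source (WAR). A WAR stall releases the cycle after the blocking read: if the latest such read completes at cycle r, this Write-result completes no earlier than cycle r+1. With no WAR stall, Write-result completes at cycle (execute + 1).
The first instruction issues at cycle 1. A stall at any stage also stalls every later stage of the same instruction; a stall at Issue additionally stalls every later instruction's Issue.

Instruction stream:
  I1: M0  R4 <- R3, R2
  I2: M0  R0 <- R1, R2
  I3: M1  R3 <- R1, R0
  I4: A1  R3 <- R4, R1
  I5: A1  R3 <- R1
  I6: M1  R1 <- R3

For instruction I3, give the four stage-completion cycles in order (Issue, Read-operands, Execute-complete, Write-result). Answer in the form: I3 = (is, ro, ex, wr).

[I1] 1/2/7/8
[I2] 9/10/15/16  (struct: M0 busy until I1 writes@8)
[I3] 10/17/22/23  (RAW R0: wait I2 write@16)
[I4] 24/25/27/28  (WAW R3: wait I3 write@23)
[I5] 29/30/32/33  (struct: A1 busy until I4 writes@28)
[I6] 30/34/39/40  (RAW R3: wait I5 write@33)

I3 = (10, 17, 22, 23)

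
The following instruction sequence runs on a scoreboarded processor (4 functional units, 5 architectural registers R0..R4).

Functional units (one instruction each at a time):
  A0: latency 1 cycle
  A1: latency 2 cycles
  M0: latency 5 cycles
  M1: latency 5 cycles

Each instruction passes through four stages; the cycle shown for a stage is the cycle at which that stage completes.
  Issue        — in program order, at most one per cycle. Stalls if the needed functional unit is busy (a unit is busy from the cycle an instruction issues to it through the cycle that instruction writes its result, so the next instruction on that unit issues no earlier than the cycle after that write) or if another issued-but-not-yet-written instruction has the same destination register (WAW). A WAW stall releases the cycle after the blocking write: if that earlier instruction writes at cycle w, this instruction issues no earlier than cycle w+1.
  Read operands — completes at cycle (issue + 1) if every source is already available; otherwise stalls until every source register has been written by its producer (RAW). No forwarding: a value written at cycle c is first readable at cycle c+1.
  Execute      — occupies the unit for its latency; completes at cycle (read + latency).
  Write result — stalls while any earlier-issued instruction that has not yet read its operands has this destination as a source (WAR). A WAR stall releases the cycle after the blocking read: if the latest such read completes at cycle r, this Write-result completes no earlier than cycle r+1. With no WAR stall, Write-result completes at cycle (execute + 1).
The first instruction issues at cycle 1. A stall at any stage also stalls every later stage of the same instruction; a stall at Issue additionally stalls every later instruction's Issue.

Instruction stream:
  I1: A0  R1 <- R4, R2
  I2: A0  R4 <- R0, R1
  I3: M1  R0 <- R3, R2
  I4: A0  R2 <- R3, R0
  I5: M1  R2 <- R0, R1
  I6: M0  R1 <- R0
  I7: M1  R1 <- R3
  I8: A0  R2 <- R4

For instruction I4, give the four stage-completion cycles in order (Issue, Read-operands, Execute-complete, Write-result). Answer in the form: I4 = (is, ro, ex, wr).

t=1  issue I1 (A0)
t=2  I1 read-ops
t=3  I1 finished on A0
t=4  I1→R1
t=5  issue I2 (A0)
t=6  I2 read-ops; issue I3 (M1)
t=7  I2 finished on A0; I3 read-ops
t=8  I2→R4
t=9  issue I4 (A0)
t=12  I3 finished on M1
t=13  I3→R0
t=14  I4 read-ops
t=15  I4 finished on A0
t=16  I4→R2
t=17  issue I5 (M1)
t=18  I5 read-ops; issue I6 (M0)
t=19  I6 read-ops
t=23  I5 finished on M1
t=24  I5→R2; I6 finished on M0
t=25  I6→R1
t=26  issue I7 (M1)
t=27  I7 read-ops; issue I8 (A0)
t=28  I8 read-ops
t=29  I8 finished on A0
t=30  I8→R2
t=32  I7 finished on M1
t=33  I7→R1

I4 = (9, 14, 15, 16)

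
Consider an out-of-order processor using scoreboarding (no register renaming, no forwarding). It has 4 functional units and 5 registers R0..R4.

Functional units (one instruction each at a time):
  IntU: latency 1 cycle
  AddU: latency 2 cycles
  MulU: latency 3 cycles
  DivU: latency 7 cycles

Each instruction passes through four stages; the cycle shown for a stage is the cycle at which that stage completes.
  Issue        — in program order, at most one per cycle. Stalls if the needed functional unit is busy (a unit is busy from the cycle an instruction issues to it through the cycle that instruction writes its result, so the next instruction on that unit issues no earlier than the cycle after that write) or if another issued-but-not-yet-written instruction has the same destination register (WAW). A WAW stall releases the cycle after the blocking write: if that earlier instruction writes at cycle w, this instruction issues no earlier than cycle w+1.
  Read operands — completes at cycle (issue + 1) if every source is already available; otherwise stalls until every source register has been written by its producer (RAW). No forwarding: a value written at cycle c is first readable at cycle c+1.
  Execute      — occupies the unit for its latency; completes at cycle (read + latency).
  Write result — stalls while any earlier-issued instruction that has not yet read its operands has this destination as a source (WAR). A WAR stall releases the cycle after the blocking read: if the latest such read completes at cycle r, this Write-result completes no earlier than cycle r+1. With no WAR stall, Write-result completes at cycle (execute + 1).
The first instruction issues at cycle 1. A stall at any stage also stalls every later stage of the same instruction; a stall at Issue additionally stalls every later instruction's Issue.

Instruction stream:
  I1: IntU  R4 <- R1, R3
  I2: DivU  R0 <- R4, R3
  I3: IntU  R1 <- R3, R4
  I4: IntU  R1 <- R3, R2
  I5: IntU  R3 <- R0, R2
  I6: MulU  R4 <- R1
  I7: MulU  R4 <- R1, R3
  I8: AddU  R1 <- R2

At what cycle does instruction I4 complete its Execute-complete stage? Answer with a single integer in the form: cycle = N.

t=1  I1→IntU
t=2  I1 RO · I2→DivU
t=3  I1 EX
t=4  I1 WR R4
t=5  I2 RO · I3→IntU
t=6  I3 RO
t=7  I3 EX
t=8  I3 WR R1
t=9  I4→IntU
t=10  I4 RO
t=11  I4 EX
t=12  I2 EX · I4 WR R1
t=13  I2 WR R0 · I5→IntU
t=14  I5 RO · I6→MulU
t=15  I5 EX · I6 RO
t=16  I5 WR R3
t=18  I6 EX
t=19  I6 WR R4
t=20  I7→MulU
t=21  I7 RO · I8→AddU
t=22  I8 RO
t=24  I7 EX · I8 EX
t=25  I7 WR R4 · I8 WR R1

cycle = 11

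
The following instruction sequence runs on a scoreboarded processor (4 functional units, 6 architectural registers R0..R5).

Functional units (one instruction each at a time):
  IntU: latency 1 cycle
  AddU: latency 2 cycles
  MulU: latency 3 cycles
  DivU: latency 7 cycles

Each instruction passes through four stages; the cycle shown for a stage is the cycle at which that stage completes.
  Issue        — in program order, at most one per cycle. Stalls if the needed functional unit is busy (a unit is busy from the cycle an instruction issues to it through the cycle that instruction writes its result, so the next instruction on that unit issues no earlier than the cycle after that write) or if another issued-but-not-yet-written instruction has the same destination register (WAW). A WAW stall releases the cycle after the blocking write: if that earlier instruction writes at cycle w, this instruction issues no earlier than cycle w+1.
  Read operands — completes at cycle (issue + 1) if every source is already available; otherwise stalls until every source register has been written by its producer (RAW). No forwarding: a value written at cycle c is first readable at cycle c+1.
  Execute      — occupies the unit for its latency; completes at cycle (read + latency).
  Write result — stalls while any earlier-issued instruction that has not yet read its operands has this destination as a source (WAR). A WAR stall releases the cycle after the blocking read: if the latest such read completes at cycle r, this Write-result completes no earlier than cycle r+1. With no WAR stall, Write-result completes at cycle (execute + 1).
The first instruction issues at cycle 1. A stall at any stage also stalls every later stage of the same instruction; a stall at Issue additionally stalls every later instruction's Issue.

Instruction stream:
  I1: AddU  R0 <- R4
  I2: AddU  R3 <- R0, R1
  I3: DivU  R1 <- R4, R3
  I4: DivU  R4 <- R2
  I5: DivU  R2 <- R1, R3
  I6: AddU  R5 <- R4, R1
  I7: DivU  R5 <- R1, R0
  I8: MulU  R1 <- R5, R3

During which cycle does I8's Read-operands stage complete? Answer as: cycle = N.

cycle = 50

1) issue 1, read 2, done 4, write 5
2) issue 6, read 7, done 9, write 10  <struct: AddU busy until I1 writes@5>
3) issue 7, read 11, done 18, write 19  <RAW R3: wait I2 write@10>
4) issue 20, read 21, done 28, write 29  <struct: DivU busy until I3 writes@19>
5) issue 30, read 31, done 38, write 39  <struct: DivU busy until I4 writes@29>
6) issue 31, read 32, done 34, write 35
7) issue 40, read 41, done 48, write 49  <struct: DivU busy until I5 writes@39>
8) issue 41, read 50, done 53, write 54  <RAW R5: wait I7 write@49>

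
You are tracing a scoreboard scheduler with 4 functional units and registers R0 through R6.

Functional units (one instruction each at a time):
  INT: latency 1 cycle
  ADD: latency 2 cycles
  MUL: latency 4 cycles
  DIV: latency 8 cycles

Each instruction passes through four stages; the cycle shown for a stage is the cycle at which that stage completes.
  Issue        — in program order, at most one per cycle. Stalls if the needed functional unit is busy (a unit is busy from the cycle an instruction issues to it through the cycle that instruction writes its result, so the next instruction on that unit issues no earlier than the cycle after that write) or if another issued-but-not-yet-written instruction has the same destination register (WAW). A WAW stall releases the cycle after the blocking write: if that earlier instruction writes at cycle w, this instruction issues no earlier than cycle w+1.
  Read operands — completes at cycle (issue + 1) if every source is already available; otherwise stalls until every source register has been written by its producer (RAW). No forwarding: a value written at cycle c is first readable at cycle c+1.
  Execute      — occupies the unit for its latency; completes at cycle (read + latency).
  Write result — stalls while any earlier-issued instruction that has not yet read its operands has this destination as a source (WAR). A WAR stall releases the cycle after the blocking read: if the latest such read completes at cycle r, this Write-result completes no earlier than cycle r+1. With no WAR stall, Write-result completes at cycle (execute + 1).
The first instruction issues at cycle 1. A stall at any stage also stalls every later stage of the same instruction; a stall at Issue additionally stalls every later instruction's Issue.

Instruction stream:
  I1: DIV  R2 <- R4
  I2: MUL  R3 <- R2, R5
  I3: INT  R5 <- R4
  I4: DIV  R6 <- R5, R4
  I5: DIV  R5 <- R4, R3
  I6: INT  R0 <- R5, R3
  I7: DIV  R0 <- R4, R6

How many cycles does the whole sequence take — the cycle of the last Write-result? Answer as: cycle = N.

  I1 | 1 | 2 | 10 | 11
  I2 | 2 | 12 | 16 | 17   RAW R2: wait I1 write@11
  I3 | 3 | 4 | 5 | 13   WAR R5: wait I2 read@12
  I4 | 12 | 14 | 22 | 23   struct: DIV busy until I1 writes@11 · RAW R5: wait I3 write@13
  I5 | 24 | 25 | 33 | 34   struct: DIV busy until I4 writes@23
  I6 | 25 | 35 | 36 | 37   RAW R5: wait I5 write@34
  I7 | 38 | 39 | 47 | 48   WAW R0: wait I6 write@37

cycle = 48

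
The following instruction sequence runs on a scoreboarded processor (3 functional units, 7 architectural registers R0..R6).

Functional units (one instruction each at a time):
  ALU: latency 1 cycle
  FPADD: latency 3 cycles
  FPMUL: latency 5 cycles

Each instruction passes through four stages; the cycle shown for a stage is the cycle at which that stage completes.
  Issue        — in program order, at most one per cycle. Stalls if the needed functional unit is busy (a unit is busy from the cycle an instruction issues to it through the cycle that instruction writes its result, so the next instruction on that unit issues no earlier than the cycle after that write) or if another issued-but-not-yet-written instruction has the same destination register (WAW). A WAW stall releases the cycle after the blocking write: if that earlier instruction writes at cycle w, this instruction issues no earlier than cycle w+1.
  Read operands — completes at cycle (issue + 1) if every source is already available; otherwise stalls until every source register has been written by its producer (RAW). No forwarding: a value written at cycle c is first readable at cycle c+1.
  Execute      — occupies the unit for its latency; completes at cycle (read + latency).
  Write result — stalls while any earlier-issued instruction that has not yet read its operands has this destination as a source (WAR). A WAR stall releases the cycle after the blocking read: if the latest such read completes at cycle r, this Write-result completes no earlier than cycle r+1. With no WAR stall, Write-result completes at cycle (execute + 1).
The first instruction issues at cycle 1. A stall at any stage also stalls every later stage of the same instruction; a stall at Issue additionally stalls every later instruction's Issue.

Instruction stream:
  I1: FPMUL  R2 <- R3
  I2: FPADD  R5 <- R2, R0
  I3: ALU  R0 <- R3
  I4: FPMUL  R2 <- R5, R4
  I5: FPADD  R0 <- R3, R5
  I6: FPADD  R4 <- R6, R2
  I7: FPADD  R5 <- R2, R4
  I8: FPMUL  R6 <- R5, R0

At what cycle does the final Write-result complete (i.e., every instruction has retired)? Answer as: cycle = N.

cycle = 38

cycle 1: I1→FPMUL
cycle 2: I1 RO; I2→FPADD
cycle 3: I3→ALU
cycle 4: I3 RO
cycle 5: I3 EX
cycle 7: I1 EX
cycle 8: I1 WR R2
cycle 9: I2 RO; I4→FPMUL
cycle 10: I3 WR R0
cycle 12: I2 EX
cycle 13: I2 WR R5
cycle 14: I4 RO; I5→FPADD
cycle 15: I5 RO
cycle 18: I5 EX
cycle 19: I4 EX; I5 WR R0
cycle 20: I4 WR R2; I6→FPADD
cycle 21: I6 RO
cycle 24: I6 EX
cycle 25: I6 WR R4
cycle 26: I7→FPADD
cycle 27: I7 RO; I8→FPMUL
cycle 30: I7 EX
cycle 31: I7 WR R5
cycle 32: I8 RO
cycle 37: I8 EX
cycle 38: I8 WR R6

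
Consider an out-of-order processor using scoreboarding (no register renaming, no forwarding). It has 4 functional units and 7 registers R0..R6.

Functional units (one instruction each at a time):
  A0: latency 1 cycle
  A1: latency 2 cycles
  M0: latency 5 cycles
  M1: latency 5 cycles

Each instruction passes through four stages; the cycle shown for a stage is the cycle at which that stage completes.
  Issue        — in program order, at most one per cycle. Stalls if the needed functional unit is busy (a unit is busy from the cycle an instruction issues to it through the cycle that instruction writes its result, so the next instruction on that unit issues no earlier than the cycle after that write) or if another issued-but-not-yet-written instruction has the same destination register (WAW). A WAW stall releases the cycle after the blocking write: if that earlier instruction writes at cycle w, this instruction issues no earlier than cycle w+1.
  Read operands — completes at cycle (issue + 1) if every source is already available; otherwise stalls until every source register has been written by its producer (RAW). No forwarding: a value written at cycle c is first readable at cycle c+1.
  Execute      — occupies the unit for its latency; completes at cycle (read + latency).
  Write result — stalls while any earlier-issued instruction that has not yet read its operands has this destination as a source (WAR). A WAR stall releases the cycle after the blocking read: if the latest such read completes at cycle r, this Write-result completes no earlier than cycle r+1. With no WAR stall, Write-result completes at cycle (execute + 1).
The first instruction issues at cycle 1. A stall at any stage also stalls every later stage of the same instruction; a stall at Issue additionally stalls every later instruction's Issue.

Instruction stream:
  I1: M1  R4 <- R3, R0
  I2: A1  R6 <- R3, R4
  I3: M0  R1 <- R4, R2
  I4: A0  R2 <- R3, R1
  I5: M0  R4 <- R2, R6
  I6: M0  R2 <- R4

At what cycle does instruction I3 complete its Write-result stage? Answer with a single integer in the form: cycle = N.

I1: IS=1 RO=2 EX=7 WR=8
I2: IS=2 RO=9 EX=11 WR=12  [RAW R4: wait I1 write@8]
I3: IS=3 RO=9 EX=14 WR=15  [RAW R4: wait I1 write@8]
I4: IS=4 RO=16 EX=17 WR=18  [RAW R1: wait I3 write@15]
I5: IS=16 RO=19 EX=24 WR=25  [struct: M0 busy until I3 writes@15; RAW R2: wait I4 write@18]
I6: IS=26 RO=27 EX=32 WR=33  [struct: M0 busy until I5 writes@25]

cycle = 15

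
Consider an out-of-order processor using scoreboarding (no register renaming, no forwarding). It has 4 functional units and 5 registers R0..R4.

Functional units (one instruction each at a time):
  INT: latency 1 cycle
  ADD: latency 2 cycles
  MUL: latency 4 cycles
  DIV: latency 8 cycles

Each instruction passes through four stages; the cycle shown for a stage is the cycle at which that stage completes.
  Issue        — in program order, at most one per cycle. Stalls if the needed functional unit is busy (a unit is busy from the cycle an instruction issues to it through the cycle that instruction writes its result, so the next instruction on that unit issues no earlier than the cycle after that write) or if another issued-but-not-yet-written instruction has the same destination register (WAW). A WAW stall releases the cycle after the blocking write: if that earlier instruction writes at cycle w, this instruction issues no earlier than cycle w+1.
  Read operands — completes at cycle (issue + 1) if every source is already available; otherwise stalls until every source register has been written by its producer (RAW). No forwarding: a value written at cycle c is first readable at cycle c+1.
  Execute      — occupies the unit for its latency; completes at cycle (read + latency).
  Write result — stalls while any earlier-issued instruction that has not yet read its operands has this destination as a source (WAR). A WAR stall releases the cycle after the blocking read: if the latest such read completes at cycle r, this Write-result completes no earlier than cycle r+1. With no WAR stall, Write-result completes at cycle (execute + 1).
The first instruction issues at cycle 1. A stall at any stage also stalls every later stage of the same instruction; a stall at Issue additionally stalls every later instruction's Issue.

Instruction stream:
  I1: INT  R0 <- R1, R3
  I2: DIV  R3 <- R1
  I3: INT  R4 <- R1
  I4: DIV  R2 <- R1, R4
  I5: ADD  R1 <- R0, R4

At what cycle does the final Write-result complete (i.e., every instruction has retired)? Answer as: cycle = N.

I1 -> (1, 2, 3, 4)
I2 -> (2, 3, 11, 12)
I3 -> (5, 6, 7, 8)  // struct: INT busy until I1 writes@4
I4 -> (13, 14, 22, 23)  // struct: DIV busy until I2 writes@12
I5 -> (14, 15, 17, 18)

cycle = 23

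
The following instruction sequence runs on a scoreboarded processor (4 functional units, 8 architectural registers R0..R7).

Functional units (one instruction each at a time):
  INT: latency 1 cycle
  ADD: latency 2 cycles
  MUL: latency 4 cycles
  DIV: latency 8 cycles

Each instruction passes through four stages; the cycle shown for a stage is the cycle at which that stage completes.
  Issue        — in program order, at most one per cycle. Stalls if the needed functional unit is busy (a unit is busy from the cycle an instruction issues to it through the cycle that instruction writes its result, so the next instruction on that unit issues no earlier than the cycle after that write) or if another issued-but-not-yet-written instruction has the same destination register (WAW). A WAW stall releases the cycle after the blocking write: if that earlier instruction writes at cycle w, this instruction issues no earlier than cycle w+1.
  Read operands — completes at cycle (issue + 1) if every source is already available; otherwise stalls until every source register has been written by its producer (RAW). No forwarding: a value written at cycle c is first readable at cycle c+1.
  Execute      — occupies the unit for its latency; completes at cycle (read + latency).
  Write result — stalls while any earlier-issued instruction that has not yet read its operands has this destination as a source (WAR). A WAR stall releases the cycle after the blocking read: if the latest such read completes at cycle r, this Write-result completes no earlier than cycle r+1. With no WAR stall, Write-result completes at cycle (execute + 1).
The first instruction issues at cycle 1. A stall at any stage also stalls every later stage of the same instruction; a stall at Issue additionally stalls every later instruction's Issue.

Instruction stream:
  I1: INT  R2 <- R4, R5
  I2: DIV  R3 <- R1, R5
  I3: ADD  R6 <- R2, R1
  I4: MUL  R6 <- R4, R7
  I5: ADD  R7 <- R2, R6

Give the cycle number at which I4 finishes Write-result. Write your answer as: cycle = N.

cycle = 15

I1 -> (1, 2, 3, 4)
I2 -> (2, 3, 11, 12)
I3 -> (3, 5, 7, 8)  // RAW R2: wait I1 write@4
I4 -> (9, 10, 14, 15)  // WAW R6: wait I3 write@8
I5 -> (10, 16, 18, 19)  // RAW R6: wait I4 write@15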